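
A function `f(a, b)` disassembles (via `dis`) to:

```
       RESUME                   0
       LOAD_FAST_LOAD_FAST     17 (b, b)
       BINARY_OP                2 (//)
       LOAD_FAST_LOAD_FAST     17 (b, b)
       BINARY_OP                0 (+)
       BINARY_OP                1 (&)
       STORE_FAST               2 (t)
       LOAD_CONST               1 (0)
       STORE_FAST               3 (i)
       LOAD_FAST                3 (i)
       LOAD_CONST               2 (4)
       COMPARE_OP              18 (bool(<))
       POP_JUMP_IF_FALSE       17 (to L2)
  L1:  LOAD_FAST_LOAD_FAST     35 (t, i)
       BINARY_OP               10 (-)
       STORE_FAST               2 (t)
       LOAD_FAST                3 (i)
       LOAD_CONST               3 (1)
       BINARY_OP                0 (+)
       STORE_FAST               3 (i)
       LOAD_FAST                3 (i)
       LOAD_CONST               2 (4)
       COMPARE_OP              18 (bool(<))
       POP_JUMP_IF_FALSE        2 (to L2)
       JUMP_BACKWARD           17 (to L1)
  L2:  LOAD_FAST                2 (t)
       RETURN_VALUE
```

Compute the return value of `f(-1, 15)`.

LOAD_FAST_LOAD_FAST b,b → push 15,15. Stack: [15, 15]
BINARY_OP // → 15 // 15 = 1. Stack: [1]
LOAD_FAST_LOAD_FAST b,b → push 15,15. Stack: [1, 15, 15]
BINARY_OP + → 15 + 15 = 30. Stack: [1, 30]
BINARY_OP & → 1 & 30 = 0. Stack: [0]
STORE_FAST t → t=0. Stack: []
LOAD_CONST → push 0. Stack: [0]
STORE_FAST i → i=0. Stack: []
LOAD_FAST i → push 0. Stack: [0]
LOAD_CONST → push 4. Stack: [0, 4]
COMPARE_OP bool(<) → 0 vs 4 = True. Stack: [True]
POP_JUMP_IF_FALSE → pop True; no jump. Stack: []
LOAD_FAST_LOAD_FAST t,i → push 0,0. Stack: [0, 0]
BINARY_OP - → 0 - 0 = 0. Stack: [0]
STORE_FAST t → t=0. Stack: []
LOAD_FAST i → push 0. Stack: [0]
LOAD_CONST → push 1. Stack: [0, 1]
BINARY_OP + → 0 + 1 = 1. Stack: [1]
STORE_FAST i → i=1. Stack: []
LOAD_FAST i → push 1. Stack: [1]
LOAD_CONST → push 4. Stack: [1, 4]
COMPARE_OP bool(<) → 1 vs 4 = True. Stack: [True]
POP_JUMP_IF_FALSE → pop True; no jump. Stack: []
LOAD_FAST_LOAD_FAST t,i → push 0,1. Stack: [0, 1]
BINARY_OP - → 0 - 1 = -1. Stack: [-1]
STORE_FAST t → t=-1. Stack: []
LOAD_FAST i → push 1. Stack: [1]
LOAD_CONST → push 1. Stack: [1, 1]
BINARY_OP + → 1 + 1 = 2. Stack: [2]
STORE_FAST i → i=2. Stack: []
LOAD_FAST i → push 2. Stack: [2]
LOAD_CONST → push 4. Stack: [2, 4]
COMPARE_OP bool(<) → 2 vs 4 = True. Stack: [True]
POP_JUMP_IF_FALSE → pop True; no jump. Stack: []
LOAD_FAST_LOAD_FAST t,i → push -1,2. Stack: [-1, 2]
BINARY_OP - → -1 - 2 = -3. Stack: [-3]
STORE_FAST t → t=-3. Stack: []
LOAD_FAST i → push 2. Stack: [2]
LOAD_CONST → push 1. Stack: [2, 1]
BINARY_OP + → 2 + 1 = 3. Stack: [3]
STORE_FAST i → i=3. Stack: []
LOAD_FAST i → push 3. Stack: [3]
LOAD_CONST → push 4. Stack: [3, 4]
COMPARE_OP bool(<) → 3 vs 4 = True. Stack: [True]
POP_JUMP_IF_FALSE → pop True; no jump. Stack: []
LOAD_FAST_LOAD_FAST t,i → push -3,3. Stack: [-3, 3]
BINARY_OP - → -3 - 3 = -6. Stack: [-6]
STORE_FAST t → t=-6. Stack: []
LOAD_FAST i → push 3. Stack: [3]
LOAD_CONST → push 1. Stack: [3, 1]
BINARY_OP + → 3 + 1 = 4. Stack: [4]
STORE_FAST i → i=4. Stack: []
LOAD_FAST i → push 4. Stack: [4]
LOAD_CONST → push 4. Stack: [4, 4]
COMPARE_OP bool(<) → 4 vs 4 = False. Stack: [False]
POP_JUMP_IF_FALSE → pop False; jump. Stack: []
LOAD_FAST t → push -6. Stack: [-6]
RETURN_VALUE → return -6.

-6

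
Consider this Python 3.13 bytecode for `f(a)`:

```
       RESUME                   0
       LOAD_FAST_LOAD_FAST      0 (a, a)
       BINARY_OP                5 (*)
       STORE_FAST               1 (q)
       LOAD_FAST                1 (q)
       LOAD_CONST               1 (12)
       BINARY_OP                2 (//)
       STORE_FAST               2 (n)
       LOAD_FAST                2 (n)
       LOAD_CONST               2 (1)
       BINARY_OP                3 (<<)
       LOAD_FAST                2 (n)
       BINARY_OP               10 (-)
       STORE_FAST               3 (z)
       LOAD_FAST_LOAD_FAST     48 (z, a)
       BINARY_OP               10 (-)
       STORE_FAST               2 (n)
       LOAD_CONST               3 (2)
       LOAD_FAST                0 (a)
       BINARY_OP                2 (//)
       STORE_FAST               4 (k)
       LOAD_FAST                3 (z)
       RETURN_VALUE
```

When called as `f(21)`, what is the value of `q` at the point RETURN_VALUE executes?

LOAD_FAST_LOAD_FAST a,a → push 21,21. Stack: [21, 21]
BINARY_OP * → 21 * 21 = 441. Stack: [441]
STORE_FAST q → q=441. Stack: []
LOAD_FAST q → push 441. Stack: [441]
LOAD_CONST → push 12. Stack: [441, 12]
BINARY_OP // → 441 // 12 = 36. Stack: [36]
STORE_FAST n → n=36. Stack: []
LOAD_FAST n → push 36. Stack: [36]
LOAD_CONST → push 1. Stack: [36, 1]
BINARY_OP << → 36 << 1 = 72. Stack: [72]
LOAD_FAST n → push 36. Stack: [72, 36]
BINARY_OP - → 72 - 36 = 36. Stack: [36]
STORE_FAST z → z=36. Stack: []
LOAD_FAST_LOAD_FAST z,a → push 36,21. Stack: [36, 21]
BINARY_OP - → 36 - 21 = 15. Stack: [15]
STORE_FAST n → n=15. Stack: []
LOAD_CONST → push 2. Stack: [2]
LOAD_FAST a → push 21. Stack: [2, 21]
BINARY_OP // → 2 // 21 = 0. Stack: [0]
STORE_FAST k → k=0. Stack: []
LOAD_FAST z → push 36. Stack: [36]
RETURN_VALUE → return 36.

441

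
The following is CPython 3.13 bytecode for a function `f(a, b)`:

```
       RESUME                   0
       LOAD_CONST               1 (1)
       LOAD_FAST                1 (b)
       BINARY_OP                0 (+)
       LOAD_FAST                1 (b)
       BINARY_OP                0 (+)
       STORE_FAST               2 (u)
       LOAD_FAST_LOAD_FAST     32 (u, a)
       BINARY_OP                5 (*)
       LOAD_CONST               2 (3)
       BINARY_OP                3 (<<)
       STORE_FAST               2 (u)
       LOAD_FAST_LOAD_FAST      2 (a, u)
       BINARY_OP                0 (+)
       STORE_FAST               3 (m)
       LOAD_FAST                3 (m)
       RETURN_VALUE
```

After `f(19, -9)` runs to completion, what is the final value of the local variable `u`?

LOAD_CONST → push 1. Stack: [1]
LOAD_FAST b → push -9. Stack: [1, -9]
BINARY_OP + → 1 + -9 = -8. Stack: [-8]
LOAD_FAST b → push -9. Stack: [-8, -9]
BINARY_OP + → -8 + -9 = -17. Stack: [-17]
STORE_FAST u → u=-17. Stack: []
LOAD_FAST_LOAD_FAST u,a → push -17,19. Stack: [-17, 19]
BINARY_OP * → -17 * 19 = -323. Stack: [-323]
LOAD_CONST → push 3. Stack: [-323, 3]
BINARY_OP << → -323 << 3 = -2584. Stack: [-2584]
STORE_FAST u → u=-2584. Stack: []
LOAD_FAST_LOAD_FAST a,u → push 19,-2584. Stack: [19, -2584]
BINARY_OP + → 19 + -2584 = -2565. Stack: [-2565]
STORE_FAST m → m=-2565. Stack: []
LOAD_FAST m → push -2565. Stack: [-2565]
RETURN_VALUE → return -2565.

-2584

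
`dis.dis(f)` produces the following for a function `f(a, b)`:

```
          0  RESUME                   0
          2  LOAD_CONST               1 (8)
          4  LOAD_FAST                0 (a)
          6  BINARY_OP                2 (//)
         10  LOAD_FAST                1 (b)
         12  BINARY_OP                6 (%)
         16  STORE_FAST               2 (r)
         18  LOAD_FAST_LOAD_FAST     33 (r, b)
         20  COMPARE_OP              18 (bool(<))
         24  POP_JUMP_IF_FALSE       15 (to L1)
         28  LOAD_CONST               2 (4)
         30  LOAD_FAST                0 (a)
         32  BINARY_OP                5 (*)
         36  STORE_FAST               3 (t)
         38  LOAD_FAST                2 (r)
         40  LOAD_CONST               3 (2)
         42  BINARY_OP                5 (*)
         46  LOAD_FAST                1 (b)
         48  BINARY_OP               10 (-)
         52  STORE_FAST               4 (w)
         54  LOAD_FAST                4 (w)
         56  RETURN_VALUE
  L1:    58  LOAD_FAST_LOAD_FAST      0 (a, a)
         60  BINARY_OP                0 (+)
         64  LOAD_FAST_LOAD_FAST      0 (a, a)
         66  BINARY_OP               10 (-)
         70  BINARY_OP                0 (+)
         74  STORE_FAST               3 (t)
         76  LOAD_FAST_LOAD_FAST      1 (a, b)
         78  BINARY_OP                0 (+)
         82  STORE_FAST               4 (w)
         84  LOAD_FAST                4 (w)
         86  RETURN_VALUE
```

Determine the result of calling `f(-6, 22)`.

18

LOAD_CONST → push 8. Stack: [8]
LOAD_FAST a → push -6. Stack: [8, -6]
BINARY_OP // → 8 // -6 = -2. Stack: [-2]
LOAD_FAST b → push 22. Stack: [-2, 22]
BINARY_OP % → -2 % 22 = 20. Stack: [20]
STORE_FAST r → r=20. Stack: []
LOAD_FAST_LOAD_FAST r,b → push 20,22. Stack: [20, 22]
COMPARE_OP bool(<) → 20 vs 22 = True. Stack: [True]
POP_JUMP_IF_FALSE → pop True; no jump. Stack: []
LOAD_CONST → push 4. Stack: [4]
LOAD_FAST a → push -6. Stack: [4, -6]
BINARY_OP * → 4 * -6 = -24. Stack: [-24]
STORE_FAST t → t=-24. Stack: []
LOAD_FAST r → push 20. Stack: [20]
LOAD_CONST → push 2. Stack: [20, 2]
BINARY_OP * → 20 * 2 = 40. Stack: [40]
LOAD_FAST b → push 22. Stack: [40, 22]
BINARY_OP - → 40 - 22 = 18. Stack: [18]
STORE_FAST w → w=18. Stack: []
LOAD_FAST w → push 18. Stack: [18]
RETURN_VALUE → return 18.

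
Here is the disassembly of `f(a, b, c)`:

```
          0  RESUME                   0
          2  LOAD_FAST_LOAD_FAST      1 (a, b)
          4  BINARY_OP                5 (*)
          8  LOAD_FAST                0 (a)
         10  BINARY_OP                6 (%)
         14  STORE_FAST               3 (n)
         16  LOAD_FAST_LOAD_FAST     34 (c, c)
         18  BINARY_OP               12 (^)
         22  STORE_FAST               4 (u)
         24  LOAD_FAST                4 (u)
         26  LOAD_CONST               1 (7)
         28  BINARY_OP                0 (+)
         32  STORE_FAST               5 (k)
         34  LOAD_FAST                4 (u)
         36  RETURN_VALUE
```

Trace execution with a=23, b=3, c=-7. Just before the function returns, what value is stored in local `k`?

7

LOAD_FAST_LOAD_FAST a,b → push 23,3. Stack: [23, 3]
BINARY_OP * → 23 * 3 = 69. Stack: [69]
LOAD_FAST a → push 23. Stack: [69, 23]
BINARY_OP % → 69 % 23 = 0. Stack: [0]
STORE_FAST n → n=0. Stack: []
LOAD_FAST_LOAD_FAST c,c → push -7,-7. Stack: [-7, -7]
BINARY_OP ^ → -7 ^ -7 = 0. Stack: [0]
STORE_FAST u → u=0. Stack: []
LOAD_FAST u → push 0. Stack: [0]
LOAD_CONST → push 7. Stack: [0, 7]
BINARY_OP + → 0 + 7 = 7. Stack: [7]
STORE_FAST k → k=7. Stack: []
LOAD_FAST u → push 0. Stack: [0]
RETURN_VALUE → return 0.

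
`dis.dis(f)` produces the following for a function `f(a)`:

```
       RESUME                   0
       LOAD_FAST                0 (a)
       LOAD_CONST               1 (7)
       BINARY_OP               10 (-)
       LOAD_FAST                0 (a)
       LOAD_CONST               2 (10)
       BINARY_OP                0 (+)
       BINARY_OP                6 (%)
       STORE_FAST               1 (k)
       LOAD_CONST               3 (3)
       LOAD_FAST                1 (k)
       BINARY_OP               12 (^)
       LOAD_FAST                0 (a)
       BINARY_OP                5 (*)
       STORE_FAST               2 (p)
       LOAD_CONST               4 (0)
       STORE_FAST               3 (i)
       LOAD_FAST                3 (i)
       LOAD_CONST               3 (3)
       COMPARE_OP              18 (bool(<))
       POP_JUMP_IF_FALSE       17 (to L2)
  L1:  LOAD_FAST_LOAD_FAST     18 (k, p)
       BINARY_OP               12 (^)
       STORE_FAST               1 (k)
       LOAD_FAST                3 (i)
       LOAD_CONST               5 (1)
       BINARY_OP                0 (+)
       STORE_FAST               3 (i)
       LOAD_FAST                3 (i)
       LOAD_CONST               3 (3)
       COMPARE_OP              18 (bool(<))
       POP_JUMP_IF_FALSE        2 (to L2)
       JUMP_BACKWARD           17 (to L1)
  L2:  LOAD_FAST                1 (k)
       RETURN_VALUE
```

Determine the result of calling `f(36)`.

1061

LOAD_FAST a → push 36. Stack: [36]
LOAD_CONST → push 7. Stack: [36, 7]
BINARY_OP - → 36 - 7 = 29. Stack: [29]
LOAD_FAST a → push 36. Stack: [29, 36]
LOAD_CONST → push 10. Stack: [29, 36, 10]
BINARY_OP + → 36 + 10 = 46. Stack: [29, 46]
BINARY_OP % → 29 % 46 = 29. Stack: [29]
STORE_FAST k → k=29. Stack: []
LOAD_CONST → push 3. Stack: [3]
LOAD_FAST k → push 29. Stack: [3, 29]
BINARY_OP ^ → 3 ^ 29 = 30. Stack: [30]
LOAD_FAST a → push 36. Stack: [30, 36]
BINARY_OP * → 30 * 36 = 1080. Stack: [1080]
STORE_FAST p → p=1080. Stack: []
LOAD_CONST → push 0. Stack: [0]
STORE_FAST i → i=0. Stack: []
LOAD_FAST i → push 0. Stack: [0]
LOAD_CONST → push 3. Stack: [0, 3]
COMPARE_OP bool(<) → 0 vs 3 = True. Stack: [True]
POP_JUMP_IF_FALSE → pop True; no jump. Stack: []
LOAD_FAST_LOAD_FAST k,p → push 29,1080. Stack: [29, 1080]
BINARY_OP ^ → 29 ^ 1080 = 1061. Stack: [1061]
STORE_FAST k → k=1061. Stack: []
LOAD_FAST i → push 0. Stack: [0]
LOAD_CONST → push 1. Stack: [0, 1]
BINARY_OP + → 0 + 1 = 1. Stack: [1]
STORE_FAST i → i=1. Stack: []
LOAD_FAST i → push 1. Stack: [1]
LOAD_CONST → push 3. Stack: [1, 3]
COMPARE_OP bool(<) → 1 vs 3 = True. Stack: [True]
POP_JUMP_IF_FALSE → pop True; no jump. Stack: []
LOAD_FAST_LOAD_FAST k,p → push 1061,1080. Stack: [1061, 1080]
BINARY_OP ^ → 1061 ^ 1080 = 29. Stack: [29]
STORE_FAST k → k=29. Stack: []
LOAD_FAST i → push 1. Stack: [1]
LOAD_CONST → push 1. Stack: [1, 1]
BINARY_OP + → 1 + 1 = 2. Stack: [2]
STORE_FAST i → i=2. Stack: []
LOAD_FAST i → push 2. Stack: [2]
LOAD_CONST → push 3. Stack: [2, 3]
COMPARE_OP bool(<) → 2 vs 3 = True. Stack: [True]
POP_JUMP_IF_FALSE → pop True; no jump. Stack: []
LOAD_FAST_LOAD_FAST k,p → push 29,1080. Stack: [29, 1080]
BINARY_OP ^ → 29 ^ 1080 = 1061. Stack: [1061]
STORE_FAST k → k=1061. Stack: []
LOAD_FAST i → push 2. Stack: [2]
LOAD_CONST → push 1. Stack: [2, 1]
BINARY_OP + → 2 + 1 = 3. Stack: [3]
STORE_FAST i → i=3. Stack: []
LOAD_FAST i → push 3. Stack: [3]
LOAD_CONST → push 3. Stack: [3, 3]
COMPARE_OP bool(<) → 3 vs 3 = False. Stack: [False]
POP_JUMP_IF_FALSE → pop False; jump. Stack: []
LOAD_FAST k → push 1061. Stack: [1061]
RETURN_VALUE → return 1061.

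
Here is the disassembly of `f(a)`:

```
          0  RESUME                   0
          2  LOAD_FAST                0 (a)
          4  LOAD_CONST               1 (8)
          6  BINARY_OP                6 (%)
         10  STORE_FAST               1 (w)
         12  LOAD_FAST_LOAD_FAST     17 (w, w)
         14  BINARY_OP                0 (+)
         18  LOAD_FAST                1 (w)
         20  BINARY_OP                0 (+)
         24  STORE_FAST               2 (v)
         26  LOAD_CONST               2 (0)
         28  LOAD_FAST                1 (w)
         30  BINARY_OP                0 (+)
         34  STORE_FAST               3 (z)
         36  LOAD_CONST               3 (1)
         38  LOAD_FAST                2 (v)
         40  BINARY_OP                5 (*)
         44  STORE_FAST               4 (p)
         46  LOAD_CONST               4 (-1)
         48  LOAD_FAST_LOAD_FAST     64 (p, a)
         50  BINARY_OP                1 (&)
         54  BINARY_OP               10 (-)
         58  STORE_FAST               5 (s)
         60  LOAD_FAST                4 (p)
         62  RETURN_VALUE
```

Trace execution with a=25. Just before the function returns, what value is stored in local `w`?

1

LOAD_FAST a → push 25. Stack: [25]
LOAD_CONST → push 8. Stack: [25, 8]
BINARY_OP % → 25 % 8 = 1. Stack: [1]
STORE_FAST w → w=1. Stack: []
LOAD_FAST_LOAD_FAST w,w → push 1,1. Stack: [1, 1]
BINARY_OP + → 1 + 1 = 2. Stack: [2]
LOAD_FAST w → push 1. Stack: [2, 1]
BINARY_OP + → 2 + 1 = 3. Stack: [3]
STORE_FAST v → v=3. Stack: []
LOAD_CONST → push 0. Stack: [0]
LOAD_FAST w → push 1. Stack: [0, 1]
BINARY_OP + → 0 + 1 = 1. Stack: [1]
STORE_FAST z → z=1. Stack: []
LOAD_CONST → push 1. Stack: [1]
LOAD_FAST v → push 3. Stack: [1, 3]
BINARY_OP * → 1 * 3 = 3. Stack: [3]
STORE_FAST p → p=3. Stack: []
LOAD_CONST → push -1. Stack: [-1]
LOAD_FAST_LOAD_FAST p,a → push 3,25. Stack: [-1, 3, 25]
BINARY_OP & → 3 & 25 = 1. Stack: [-1, 1]
BINARY_OP - → -1 - 1 = -2. Stack: [-2]
STORE_FAST s → s=-2. Stack: []
LOAD_FAST p → push 3. Stack: [3]
RETURN_VALUE → return 3.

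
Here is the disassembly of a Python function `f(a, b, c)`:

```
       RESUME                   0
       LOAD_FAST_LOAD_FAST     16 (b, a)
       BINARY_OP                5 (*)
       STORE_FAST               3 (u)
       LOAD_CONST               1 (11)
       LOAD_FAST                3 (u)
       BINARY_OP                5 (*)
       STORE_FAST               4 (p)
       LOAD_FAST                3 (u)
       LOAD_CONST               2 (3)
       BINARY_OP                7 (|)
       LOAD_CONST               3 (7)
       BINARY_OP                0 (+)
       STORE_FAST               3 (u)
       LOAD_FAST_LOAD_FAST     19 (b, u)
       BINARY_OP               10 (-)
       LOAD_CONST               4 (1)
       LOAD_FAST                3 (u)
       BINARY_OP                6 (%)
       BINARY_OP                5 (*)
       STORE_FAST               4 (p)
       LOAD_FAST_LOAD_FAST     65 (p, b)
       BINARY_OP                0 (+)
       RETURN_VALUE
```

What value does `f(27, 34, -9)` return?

LOAD_FAST_LOAD_FAST b,a → push 34,27. Stack: [34, 27]
BINARY_OP * → 34 * 27 = 918. Stack: [918]
STORE_FAST u → u=918. Stack: []
LOAD_CONST → push 11. Stack: [11]
LOAD_FAST u → push 918. Stack: [11, 918]
BINARY_OP * → 11 * 918 = 10098. Stack: [10098]
STORE_FAST p → p=10098. Stack: []
LOAD_FAST u → push 918. Stack: [918]
LOAD_CONST → push 3. Stack: [918, 3]
BINARY_OP | → 918 | 3 = 919. Stack: [919]
LOAD_CONST → push 7. Stack: [919, 7]
BINARY_OP + → 919 + 7 = 926. Stack: [926]
STORE_FAST u → u=926. Stack: []
LOAD_FAST_LOAD_FAST b,u → push 34,926. Stack: [34, 926]
BINARY_OP - → 34 - 926 = -892. Stack: [-892]
LOAD_CONST → push 1. Stack: [-892, 1]
LOAD_FAST u → push 926. Stack: [-892, 1, 926]
BINARY_OP % → 1 % 926 = 1. Stack: [-892, 1]
BINARY_OP * → -892 * 1 = -892. Stack: [-892]
STORE_FAST p → p=-892. Stack: []
LOAD_FAST_LOAD_FAST p,b → push -892,34. Stack: [-892, 34]
BINARY_OP + → -892 + 34 = -858. Stack: [-858]
RETURN_VALUE → return -858.

-858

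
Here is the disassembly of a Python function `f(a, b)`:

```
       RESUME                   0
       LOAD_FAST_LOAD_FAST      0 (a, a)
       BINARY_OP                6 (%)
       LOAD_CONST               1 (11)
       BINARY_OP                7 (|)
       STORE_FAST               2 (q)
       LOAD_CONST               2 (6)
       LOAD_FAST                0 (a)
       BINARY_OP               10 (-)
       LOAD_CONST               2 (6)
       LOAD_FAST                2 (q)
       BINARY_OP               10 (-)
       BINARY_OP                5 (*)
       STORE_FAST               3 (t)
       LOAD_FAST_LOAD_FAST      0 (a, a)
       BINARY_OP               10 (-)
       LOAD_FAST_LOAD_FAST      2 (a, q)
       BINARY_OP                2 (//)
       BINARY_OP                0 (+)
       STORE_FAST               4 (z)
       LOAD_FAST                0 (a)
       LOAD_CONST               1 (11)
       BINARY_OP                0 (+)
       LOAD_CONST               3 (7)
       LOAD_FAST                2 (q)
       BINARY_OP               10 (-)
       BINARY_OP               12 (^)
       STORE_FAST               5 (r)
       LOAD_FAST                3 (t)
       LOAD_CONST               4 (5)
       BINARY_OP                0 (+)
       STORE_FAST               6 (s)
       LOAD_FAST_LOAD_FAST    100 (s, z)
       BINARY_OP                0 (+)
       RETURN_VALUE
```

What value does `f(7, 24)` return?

10

LOAD_FAST_LOAD_FAST a,a → push 7,7. Stack: [7, 7]
BINARY_OP % → 7 % 7 = 0. Stack: [0]
LOAD_CONST → push 11. Stack: [0, 11]
BINARY_OP | → 0 | 11 = 11. Stack: [11]
STORE_FAST q → q=11. Stack: []
LOAD_CONST → push 6. Stack: [6]
LOAD_FAST a → push 7. Stack: [6, 7]
BINARY_OP - → 6 - 7 = -1. Stack: [-1]
LOAD_CONST → push 6. Stack: [-1, 6]
LOAD_FAST q → push 11. Stack: [-1, 6, 11]
BINARY_OP - → 6 - 11 = -5. Stack: [-1, -5]
BINARY_OP * → -1 * -5 = 5. Stack: [5]
STORE_FAST t → t=5. Stack: []
LOAD_FAST_LOAD_FAST a,a → push 7,7. Stack: [7, 7]
BINARY_OP - → 7 - 7 = 0. Stack: [0]
LOAD_FAST_LOAD_FAST a,q → push 7,11. Stack: [0, 7, 11]
BINARY_OP // → 7 // 11 = 0. Stack: [0, 0]
BINARY_OP + → 0 + 0 = 0. Stack: [0]
STORE_FAST z → z=0. Stack: []
LOAD_FAST a → push 7. Stack: [7]
LOAD_CONST → push 11. Stack: [7, 11]
BINARY_OP + → 7 + 11 = 18. Stack: [18]
LOAD_CONST → push 7. Stack: [18, 7]
LOAD_FAST q → push 11. Stack: [18, 7, 11]
BINARY_OP - → 7 - 11 = -4. Stack: [18, -4]
BINARY_OP ^ → 18 ^ -4 = -18. Stack: [-18]
STORE_FAST r → r=-18. Stack: []
LOAD_FAST t → push 5. Stack: [5]
LOAD_CONST → push 5. Stack: [5, 5]
BINARY_OP + → 5 + 5 = 10. Stack: [10]
STORE_FAST s → s=10. Stack: []
LOAD_FAST_LOAD_FAST s,z → push 10,0. Stack: [10, 0]
BINARY_OP + → 10 + 0 = 10. Stack: [10]
RETURN_VALUE → return 10.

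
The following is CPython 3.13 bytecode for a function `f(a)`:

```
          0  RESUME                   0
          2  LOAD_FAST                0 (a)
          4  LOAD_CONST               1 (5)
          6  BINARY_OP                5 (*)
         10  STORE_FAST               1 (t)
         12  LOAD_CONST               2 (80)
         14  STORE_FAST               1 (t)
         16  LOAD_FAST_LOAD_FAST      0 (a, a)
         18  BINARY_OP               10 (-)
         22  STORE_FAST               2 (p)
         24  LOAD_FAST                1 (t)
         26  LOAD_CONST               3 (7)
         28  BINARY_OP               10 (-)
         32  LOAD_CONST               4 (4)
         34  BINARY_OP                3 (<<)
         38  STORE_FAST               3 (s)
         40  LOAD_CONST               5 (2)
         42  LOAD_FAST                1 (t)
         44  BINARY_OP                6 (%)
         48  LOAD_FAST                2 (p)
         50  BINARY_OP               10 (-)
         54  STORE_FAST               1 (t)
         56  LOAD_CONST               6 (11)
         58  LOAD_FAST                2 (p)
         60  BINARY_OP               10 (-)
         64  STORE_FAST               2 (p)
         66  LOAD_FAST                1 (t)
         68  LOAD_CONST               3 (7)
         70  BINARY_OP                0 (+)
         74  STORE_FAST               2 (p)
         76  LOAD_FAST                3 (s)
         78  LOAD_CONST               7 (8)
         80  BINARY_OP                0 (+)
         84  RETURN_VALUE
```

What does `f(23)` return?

1176

LOAD_FAST a → push 23. Stack: [23]
LOAD_CONST → push 5. Stack: [23, 5]
BINARY_OP * → 23 * 5 = 115. Stack: [115]
STORE_FAST t → t=115. Stack: []
LOAD_CONST → push 80. Stack: [80]
STORE_FAST t → t=80. Stack: []
LOAD_FAST_LOAD_FAST a,a → push 23,23. Stack: [23, 23]
BINARY_OP - → 23 - 23 = 0. Stack: [0]
STORE_FAST p → p=0. Stack: []
LOAD_FAST t → push 80. Stack: [80]
LOAD_CONST → push 7. Stack: [80, 7]
BINARY_OP - → 80 - 7 = 73. Stack: [73]
LOAD_CONST → push 4. Stack: [73, 4]
BINARY_OP << → 73 << 4 = 1168. Stack: [1168]
STORE_FAST s → s=1168. Stack: []
LOAD_CONST → push 2. Stack: [2]
LOAD_FAST t → push 80. Stack: [2, 80]
BINARY_OP % → 2 % 80 = 2. Stack: [2]
LOAD_FAST p → push 0. Stack: [2, 0]
BINARY_OP - → 2 - 0 = 2. Stack: [2]
STORE_FAST t → t=2. Stack: []
LOAD_CONST → push 11. Stack: [11]
LOAD_FAST p → push 0. Stack: [11, 0]
BINARY_OP - → 11 - 0 = 11. Stack: [11]
STORE_FAST p → p=11. Stack: []
LOAD_FAST t → push 2. Stack: [2]
LOAD_CONST → push 7. Stack: [2, 7]
BINARY_OP + → 2 + 7 = 9. Stack: [9]
STORE_FAST p → p=9. Stack: []
LOAD_FAST s → push 1168. Stack: [1168]
LOAD_CONST → push 8. Stack: [1168, 8]
BINARY_OP + → 1168 + 8 = 1176. Stack: [1176]
RETURN_VALUE → return 1176.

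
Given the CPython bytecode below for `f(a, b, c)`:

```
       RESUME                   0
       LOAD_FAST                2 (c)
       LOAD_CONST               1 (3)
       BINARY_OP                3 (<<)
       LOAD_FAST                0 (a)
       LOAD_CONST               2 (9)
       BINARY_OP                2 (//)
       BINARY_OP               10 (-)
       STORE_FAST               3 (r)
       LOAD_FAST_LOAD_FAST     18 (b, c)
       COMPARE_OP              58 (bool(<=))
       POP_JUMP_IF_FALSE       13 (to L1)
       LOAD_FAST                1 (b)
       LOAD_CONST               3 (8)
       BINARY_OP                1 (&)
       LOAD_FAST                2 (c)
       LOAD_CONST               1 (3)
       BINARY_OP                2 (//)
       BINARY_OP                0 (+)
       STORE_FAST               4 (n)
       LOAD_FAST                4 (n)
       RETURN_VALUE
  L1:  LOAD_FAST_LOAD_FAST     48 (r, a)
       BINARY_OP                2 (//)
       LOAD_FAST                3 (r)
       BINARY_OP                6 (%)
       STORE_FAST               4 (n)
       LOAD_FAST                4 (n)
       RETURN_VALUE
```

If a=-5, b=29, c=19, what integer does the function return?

LOAD_FAST c → push 19. Stack: [19]
LOAD_CONST → push 3. Stack: [19, 3]
BINARY_OP << → 19 << 3 = 152. Stack: [152]
LOAD_FAST a → push -5. Stack: [152, -5]
LOAD_CONST → push 9. Stack: [152, -5, 9]
BINARY_OP // → -5 // 9 = -1. Stack: [152, -1]
BINARY_OP - → 152 - -1 = 153. Stack: [153]
STORE_FAST r → r=153. Stack: []
LOAD_FAST_LOAD_FAST b,c → push 29,19. Stack: [29, 19]
COMPARE_OP bool(<=) → 29 vs 19 = False. Stack: [False]
POP_JUMP_IF_FALSE → pop False; jump. Stack: []
LOAD_FAST_LOAD_FAST r,a → push 153,-5. Stack: [153, -5]
BINARY_OP // → 153 // -5 = -31. Stack: [-31]
LOAD_FAST r → push 153. Stack: [-31, 153]
BINARY_OP % → -31 % 153 = 122. Stack: [122]
STORE_FAST n → n=122. Stack: []
LOAD_FAST n → push 122. Stack: [122]
RETURN_VALUE → return 122.

122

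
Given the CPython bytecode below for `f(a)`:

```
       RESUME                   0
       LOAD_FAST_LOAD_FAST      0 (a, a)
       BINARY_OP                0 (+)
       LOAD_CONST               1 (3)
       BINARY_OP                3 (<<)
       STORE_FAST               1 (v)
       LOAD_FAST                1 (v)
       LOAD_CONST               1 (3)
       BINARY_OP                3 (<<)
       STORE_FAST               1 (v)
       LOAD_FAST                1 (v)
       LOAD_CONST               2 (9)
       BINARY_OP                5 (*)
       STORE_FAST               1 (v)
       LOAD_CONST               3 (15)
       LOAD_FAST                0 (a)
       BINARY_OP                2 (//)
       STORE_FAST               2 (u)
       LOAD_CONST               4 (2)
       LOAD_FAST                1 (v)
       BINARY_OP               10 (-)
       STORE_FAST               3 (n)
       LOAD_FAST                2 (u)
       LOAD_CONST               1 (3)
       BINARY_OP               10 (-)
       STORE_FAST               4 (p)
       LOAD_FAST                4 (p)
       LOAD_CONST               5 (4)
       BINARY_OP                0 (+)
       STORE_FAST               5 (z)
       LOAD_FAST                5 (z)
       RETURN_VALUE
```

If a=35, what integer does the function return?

LOAD_FAST_LOAD_FAST a,a → push 35,35. Stack: [35, 35]
BINARY_OP + → 35 + 35 = 70. Stack: [70]
LOAD_CONST → push 3. Stack: [70, 3]
BINARY_OP << → 70 << 3 = 560. Stack: [560]
STORE_FAST v → v=560. Stack: []
LOAD_FAST v → push 560. Stack: [560]
LOAD_CONST → push 3. Stack: [560, 3]
BINARY_OP << → 560 << 3 = 4480. Stack: [4480]
STORE_FAST v → v=4480. Stack: []
LOAD_FAST v → push 4480. Stack: [4480]
LOAD_CONST → push 9. Stack: [4480, 9]
BINARY_OP * → 4480 * 9 = 40320. Stack: [40320]
STORE_FAST v → v=40320. Stack: []
LOAD_CONST → push 15. Stack: [15]
LOAD_FAST a → push 35. Stack: [15, 35]
BINARY_OP // → 15 // 35 = 0. Stack: [0]
STORE_FAST u → u=0. Stack: []
LOAD_CONST → push 2. Stack: [2]
LOAD_FAST v → push 40320. Stack: [2, 40320]
BINARY_OP - → 2 - 40320 = -40318. Stack: [-40318]
STORE_FAST n → n=-40318. Stack: []
LOAD_FAST u → push 0. Stack: [0]
LOAD_CONST → push 3. Stack: [0, 3]
BINARY_OP - → 0 - 3 = -3. Stack: [-3]
STORE_FAST p → p=-3. Stack: []
LOAD_FAST p → push -3. Stack: [-3]
LOAD_CONST → push 4. Stack: [-3, 4]
BINARY_OP + → -3 + 4 = 1. Stack: [1]
STORE_FAST z → z=1. Stack: []
LOAD_FAST z → push 1. Stack: [1]
RETURN_VALUE → return 1.

1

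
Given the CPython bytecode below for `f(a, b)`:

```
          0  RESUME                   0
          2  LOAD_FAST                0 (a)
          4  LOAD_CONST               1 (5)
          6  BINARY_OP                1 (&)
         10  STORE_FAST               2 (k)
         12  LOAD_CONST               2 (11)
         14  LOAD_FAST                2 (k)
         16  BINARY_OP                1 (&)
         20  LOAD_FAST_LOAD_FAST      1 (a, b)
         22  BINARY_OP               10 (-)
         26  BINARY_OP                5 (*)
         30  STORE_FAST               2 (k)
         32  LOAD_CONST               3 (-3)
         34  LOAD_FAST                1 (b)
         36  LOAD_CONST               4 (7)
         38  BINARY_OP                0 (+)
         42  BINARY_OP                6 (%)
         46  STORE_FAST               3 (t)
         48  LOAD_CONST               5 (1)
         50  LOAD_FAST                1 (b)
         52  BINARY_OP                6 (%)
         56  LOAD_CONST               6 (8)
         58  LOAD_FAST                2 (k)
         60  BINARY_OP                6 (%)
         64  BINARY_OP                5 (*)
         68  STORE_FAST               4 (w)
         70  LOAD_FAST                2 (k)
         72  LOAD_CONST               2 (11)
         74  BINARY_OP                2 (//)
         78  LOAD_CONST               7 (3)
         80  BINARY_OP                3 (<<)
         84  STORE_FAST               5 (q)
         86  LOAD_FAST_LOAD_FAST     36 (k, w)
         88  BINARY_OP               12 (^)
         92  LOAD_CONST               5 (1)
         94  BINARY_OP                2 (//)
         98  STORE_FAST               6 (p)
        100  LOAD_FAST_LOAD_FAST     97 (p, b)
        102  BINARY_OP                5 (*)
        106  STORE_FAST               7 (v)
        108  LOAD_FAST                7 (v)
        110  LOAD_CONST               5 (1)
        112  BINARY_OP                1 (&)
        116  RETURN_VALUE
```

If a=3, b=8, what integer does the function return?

0

LOAD_FAST a → push 3. Stack: [3]
LOAD_CONST → push 5. Stack: [3, 5]
BINARY_OP & → 3 & 5 = 1. Stack: [1]
STORE_FAST k → k=1. Stack: []
LOAD_CONST → push 11. Stack: [11]
LOAD_FAST k → push 1. Stack: [11, 1]
BINARY_OP & → 11 & 1 = 1. Stack: [1]
LOAD_FAST_LOAD_FAST a,b → push 3,8. Stack: [1, 3, 8]
BINARY_OP - → 3 - 8 = -5. Stack: [1, -5]
BINARY_OP * → 1 * -5 = -5. Stack: [-5]
STORE_FAST k → k=-5. Stack: []
LOAD_CONST → push -3. Stack: [-3]
LOAD_FAST b → push 8. Stack: [-3, 8]
LOAD_CONST → push 7. Stack: [-3, 8, 7]
BINARY_OP + → 8 + 7 = 15. Stack: [-3, 15]
BINARY_OP % → -3 % 15 = 12. Stack: [12]
STORE_FAST t → t=12. Stack: []
LOAD_CONST → push 1. Stack: [1]
LOAD_FAST b → push 8. Stack: [1, 8]
BINARY_OP % → 1 % 8 = 1. Stack: [1]
LOAD_CONST → push 8. Stack: [1, 8]
LOAD_FAST k → push -5. Stack: [1, 8, -5]
BINARY_OP % → 8 % -5 = -2. Stack: [1, -2]
BINARY_OP * → 1 * -2 = -2. Stack: [-2]
STORE_FAST w → w=-2. Stack: []
LOAD_FAST k → push -5. Stack: [-5]
LOAD_CONST → push 11. Stack: [-5, 11]
BINARY_OP // → -5 // 11 = -1. Stack: [-1]
LOAD_CONST → push 3. Stack: [-1, 3]
BINARY_OP << → -1 << 3 = -8. Stack: [-8]
STORE_FAST q → q=-8. Stack: []
LOAD_FAST_LOAD_FAST k,w → push -5,-2. Stack: [-5, -2]
BINARY_OP ^ → -5 ^ -2 = 5. Stack: [5]
LOAD_CONST → push 1. Stack: [5, 1]
BINARY_OP // → 5 // 1 = 5. Stack: [5]
STORE_FAST p → p=5. Stack: []
LOAD_FAST_LOAD_FAST p,b → push 5,8. Stack: [5, 8]
BINARY_OP * → 5 * 8 = 40. Stack: [40]
STORE_FAST v → v=40. Stack: []
LOAD_FAST v → push 40. Stack: [40]
LOAD_CONST → push 1. Stack: [40, 1]
BINARY_OP & → 40 & 1 = 0. Stack: [0]
RETURN_VALUE → return 0.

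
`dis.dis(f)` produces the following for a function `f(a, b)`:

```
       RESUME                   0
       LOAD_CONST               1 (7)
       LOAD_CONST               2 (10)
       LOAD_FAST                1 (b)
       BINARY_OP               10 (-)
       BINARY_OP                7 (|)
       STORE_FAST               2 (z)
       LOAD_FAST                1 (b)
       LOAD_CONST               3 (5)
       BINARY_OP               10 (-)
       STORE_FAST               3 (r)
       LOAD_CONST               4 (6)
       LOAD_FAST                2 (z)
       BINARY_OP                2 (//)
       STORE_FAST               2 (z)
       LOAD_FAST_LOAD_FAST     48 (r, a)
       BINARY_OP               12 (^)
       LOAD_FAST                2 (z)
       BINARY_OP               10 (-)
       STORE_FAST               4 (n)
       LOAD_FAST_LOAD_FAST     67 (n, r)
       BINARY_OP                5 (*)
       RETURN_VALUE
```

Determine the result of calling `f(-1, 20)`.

-225

LOAD_CONST → push 7. Stack: [7]
LOAD_CONST → push 10. Stack: [7, 10]
LOAD_FAST b → push 20. Stack: [7, 10, 20]
BINARY_OP - → 10 - 20 = -10. Stack: [7, -10]
BINARY_OP | → 7 | -10 = -9. Stack: [-9]
STORE_FAST z → z=-9. Stack: []
LOAD_FAST b → push 20. Stack: [20]
LOAD_CONST → push 5. Stack: [20, 5]
BINARY_OP - → 20 - 5 = 15. Stack: [15]
STORE_FAST r → r=15. Stack: []
LOAD_CONST → push 6. Stack: [6]
LOAD_FAST z → push -9. Stack: [6, -9]
BINARY_OP // → 6 // -9 = -1. Stack: [-1]
STORE_FAST z → z=-1. Stack: []
LOAD_FAST_LOAD_FAST r,a → push 15,-1. Stack: [15, -1]
BINARY_OP ^ → 15 ^ -1 = -16. Stack: [-16]
LOAD_FAST z → push -1. Stack: [-16, -1]
BINARY_OP - → -16 - -1 = -15. Stack: [-15]
STORE_FAST n → n=-15. Stack: []
LOAD_FAST_LOAD_FAST n,r → push -15,15. Stack: [-15, 15]
BINARY_OP * → -15 * 15 = -225. Stack: [-225]
RETURN_VALUE → return -225.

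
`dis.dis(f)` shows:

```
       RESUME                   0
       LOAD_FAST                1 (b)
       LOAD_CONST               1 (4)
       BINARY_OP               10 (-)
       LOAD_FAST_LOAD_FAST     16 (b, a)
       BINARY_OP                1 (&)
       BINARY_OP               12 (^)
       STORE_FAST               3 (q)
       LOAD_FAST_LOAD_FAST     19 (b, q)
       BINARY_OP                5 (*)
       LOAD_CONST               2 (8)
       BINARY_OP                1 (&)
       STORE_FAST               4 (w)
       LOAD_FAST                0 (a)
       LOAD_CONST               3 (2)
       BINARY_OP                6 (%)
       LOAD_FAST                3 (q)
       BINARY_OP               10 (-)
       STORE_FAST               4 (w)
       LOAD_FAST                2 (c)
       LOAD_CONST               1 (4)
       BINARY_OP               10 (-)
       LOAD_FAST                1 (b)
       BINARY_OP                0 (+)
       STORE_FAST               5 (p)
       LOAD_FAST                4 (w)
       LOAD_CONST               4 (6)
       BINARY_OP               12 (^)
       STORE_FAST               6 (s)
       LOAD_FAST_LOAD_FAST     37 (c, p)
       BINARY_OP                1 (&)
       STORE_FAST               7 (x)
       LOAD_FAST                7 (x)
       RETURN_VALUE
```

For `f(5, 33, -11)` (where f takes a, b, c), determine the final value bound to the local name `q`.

LOAD_FAST b → push 33. Stack: [33]
LOAD_CONST → push 4. Stack: [33, 4]
BINARY_OP - → 33 - 4 = 29. Stack: [29]
LOAD_FAST_LOAD_FAST b,a → push 33,5. Stack: [29, 33, 5]
BINARY_OP & → 33 & 5 = 1. Stack: [29, 1]
BINARY_OP ^ → 29 ^ 1 = 28. Stack: [28]
STORE_FAST q → q=28. Stack: []
LOAD_FAST_LOAD_FAST b,q → push 33,28. Stack: [33, 28]
BINARY_OP * → 33 * 28 = 924. Stack: [924]
LOAD_CONST → push 8. Stack: [924, 8]
BINARY_OP & → 924 & 8 = 8. Stack: [8]
STORE_FAST w → w=8. Stack: []
LOAD_FAST a → push 5. Stack: [5]
LOAD_CONST → push 2. Stack: [5, 2]
BINARY_OP % → 5 % 2 = 1. Stack: [1]
LOAD_FAST q → push 28. Stack: [1, 28]
BINARY_OP - → 1 - 28 = -27. Stack: [-27]
STORE_FAST w → w=-27. Stack: []
LOAD_FAST c → push -11. Stack: [-11]
LOAD_CONST → push 4. Stack: [-11, 4]
BINARY_OP - → -11 - 4 = -15. Stack: [-15]
LOAD_FAST b → push 33. Stack: [-15, 33]
BINARY_OP + → -15 + 33 = 18. Stack: [18]
STORE_FAST p → p=18. Stack: []
LOAD_FAST w → push -27. Stack: [-27]
LOAD_CONST → push 6. Stack: [-27, 6]
BINARY_OP ^ → -27 ^ 6 = -29. Stack: [-29]
STORE_FAST s → s=-29. Stack: []
LOAD_FAST_LOAD_FAST c,p → push -11,18. Stack: [-11, 18]
BINARY_OP & → -11 & 18 = 16. Stack: [16]
STORE_FAST x → x=16. Stack: []
LOAD_FAST x → push 16. Stack: [16]
RETURN_VALUE → return 16.

28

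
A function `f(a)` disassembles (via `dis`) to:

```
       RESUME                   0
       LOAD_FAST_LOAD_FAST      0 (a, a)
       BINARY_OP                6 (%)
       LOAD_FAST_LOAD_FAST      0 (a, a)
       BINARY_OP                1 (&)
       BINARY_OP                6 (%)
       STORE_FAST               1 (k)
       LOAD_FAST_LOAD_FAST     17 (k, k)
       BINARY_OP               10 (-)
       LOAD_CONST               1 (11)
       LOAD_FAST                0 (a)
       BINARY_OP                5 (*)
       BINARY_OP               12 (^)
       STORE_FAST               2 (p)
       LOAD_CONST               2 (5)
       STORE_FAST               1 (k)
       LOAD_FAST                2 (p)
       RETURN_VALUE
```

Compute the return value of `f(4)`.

44

LOAD_FAST_LOAD_FAST a,a → push 4,4. Stack: [4, 4]
BINARY_OP % → 4 % 4 = 0. Stack: [0]
LOAD_FAST_LOAD_FAST a,a → push 4,4. Stack: [0, 4, 4]
BINARY_OP & → 4 & 4 = 4. Stack: [0, 4]
BINARY_OP % → 0 % 4 = 0. Stack: [0]
STORE_FAST k → k=0. Stack: []
LOAD_FAST_LOAD_FAST k,k → push 0,0. Stack: [0, 0]
BINARY_OP - → 0 - 0 = 0. Stack: [0]
LOAD_CONST → push 11. Stack: [0, 11]
LOAD_FAST a → push 4. Stack: [0, 11, 4]
BINARY_OP * → 11 * 4 = 44. Stack: [0, 44]
BINARY_OP ^ → 0 ^ 44 = 44. Stack: [44]
STORE_FAST p → p=44. Stack: []
LOAD_CONST → push 5. Stack: [5]
STORE_FAST k → k=5. Stack: []
LOAD_FAST p → push 44. Stack: [44]
RETURN_VALUE → return 44.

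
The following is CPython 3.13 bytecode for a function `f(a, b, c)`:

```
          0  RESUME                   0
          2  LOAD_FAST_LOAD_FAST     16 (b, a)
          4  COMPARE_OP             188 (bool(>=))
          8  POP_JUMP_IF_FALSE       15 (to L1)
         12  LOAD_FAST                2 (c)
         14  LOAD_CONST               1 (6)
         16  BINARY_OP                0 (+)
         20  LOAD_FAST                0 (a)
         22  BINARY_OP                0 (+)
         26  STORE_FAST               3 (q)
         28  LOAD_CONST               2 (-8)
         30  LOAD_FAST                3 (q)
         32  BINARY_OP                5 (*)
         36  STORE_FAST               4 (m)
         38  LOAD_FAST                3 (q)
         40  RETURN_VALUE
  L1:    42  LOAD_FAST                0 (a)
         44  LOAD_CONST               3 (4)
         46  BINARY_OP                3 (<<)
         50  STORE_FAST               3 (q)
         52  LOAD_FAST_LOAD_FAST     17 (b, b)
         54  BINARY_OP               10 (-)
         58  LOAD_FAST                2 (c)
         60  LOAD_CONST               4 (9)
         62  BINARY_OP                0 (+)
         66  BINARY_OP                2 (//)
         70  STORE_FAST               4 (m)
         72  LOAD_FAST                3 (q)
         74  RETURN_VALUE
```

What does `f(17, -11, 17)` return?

272

LOAD_FAST_LOAD_FAST b,a → push -11,17. Stack: [-11, 17]
COMPARE_OP bool(>=) → -11 vs 17 = False. Stack: [False]
POP_JUMP_IF_FALSE → pop False; jump. Stack: []
LOAD_FAST a → push 17. Stack: [17]
LOAD_CONST → push 4. Stack: [17, 4]
BINARY_OP << → 17 << 4 = 272. Stack: [272]
STORE_FAST q → q=272. Stack: []
LOAD_FAST_LOAD_FAST b,b → push -11,-11. Stack: [-11, -11]
BINARY_OP - → -11 - -11 = 0. Stack: [0]
LOAD_FAST c → push 17. Stack: [0, 17]
LOAD_CONST → push 9. Stack: [0, 17, 9]
BINARY_OP + → 17 + 9 = 26. Stack: [0, 26]
BINARY_OP // → 0 // 26 = 0. Stack: [0]
STORE_FAST m → m=0. Stack: []
LOAD_FAST q → push 272. Stack: [272]
RETURN_VALUE → return 272.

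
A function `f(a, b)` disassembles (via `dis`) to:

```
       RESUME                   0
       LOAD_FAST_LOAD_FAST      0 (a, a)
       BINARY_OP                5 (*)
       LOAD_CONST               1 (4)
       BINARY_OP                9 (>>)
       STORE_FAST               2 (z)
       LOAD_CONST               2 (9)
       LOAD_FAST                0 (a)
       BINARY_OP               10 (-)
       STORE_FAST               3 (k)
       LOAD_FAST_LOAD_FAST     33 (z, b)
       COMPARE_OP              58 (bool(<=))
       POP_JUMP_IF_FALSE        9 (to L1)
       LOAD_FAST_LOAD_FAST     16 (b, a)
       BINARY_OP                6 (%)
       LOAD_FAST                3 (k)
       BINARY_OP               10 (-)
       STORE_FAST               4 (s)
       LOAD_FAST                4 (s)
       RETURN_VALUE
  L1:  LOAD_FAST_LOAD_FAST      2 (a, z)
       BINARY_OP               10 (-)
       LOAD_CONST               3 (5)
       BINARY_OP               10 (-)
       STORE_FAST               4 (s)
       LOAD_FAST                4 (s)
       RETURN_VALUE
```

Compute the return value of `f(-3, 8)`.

LOAD_FAST_LOAD_FAST a,a → push -3,-3. Stack: [-3, -3]
BINARY_OP * → -3 * -3 = 9. Stack: [9]
LOAD_CONST → push 4. Stack: [9, 4]
BINARY_OP >> → 9 >> 4 = 0. Stack: [0]
STORE_FAST z → z=0. Stack: []
LOAD_CONST → push 9. Stack: [9]
LOAD_FAST a → push -3. Stack: [9, -3]
BINARY_OP - → 9 - -3 = 12. Stack: [12]
STORE_FAST k → k=12. Stack: []
LOAD_FAST_LOAD_FAST z,b → push 0,8. Stack: [0, 8]
COMPARE_OP bool(<=) → 0 vs 8 = True. Stack: [True]
POP_JUMP_IF_FALSE → pop True; no jump. Stack: []
LOAD_FAST_LOAD_FAST b,a → push 8,-3. Stack: [8, -3]
BINARY_OP % → 8 % -3 = -1. Stack: [-1]
LOAD_FAST k → push 12. Stack: [-1, 12]
BINARY_OP - → -1 - 12 = -13. Stack: [-13]
STORE_FAST s → s=-13. Stack: []
LOAD_FAST s → push -13. Stack: [-13]
RETURN_VALUE → return -13.

-13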